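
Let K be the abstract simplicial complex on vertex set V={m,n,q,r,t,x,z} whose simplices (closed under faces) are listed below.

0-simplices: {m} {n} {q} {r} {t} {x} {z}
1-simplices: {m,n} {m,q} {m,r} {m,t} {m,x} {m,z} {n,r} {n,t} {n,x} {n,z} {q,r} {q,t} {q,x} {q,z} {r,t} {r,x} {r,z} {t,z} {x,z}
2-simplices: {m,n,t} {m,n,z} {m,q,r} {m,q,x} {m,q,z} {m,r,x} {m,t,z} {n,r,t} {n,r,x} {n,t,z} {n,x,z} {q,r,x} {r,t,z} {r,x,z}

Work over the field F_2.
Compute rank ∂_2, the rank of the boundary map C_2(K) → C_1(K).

n_0=7 n_1=19 n_2=14  [Z2]
∂1: piv[mn,mq,mr,mt,mx,mz] rk=6  ker:nr,nt,nx,nz,qr,qt,qx,qz,rt,rx,rz,tz,xz
∂2: piv[mnt,mnz,mqr,mqx,mqz,mrx,mtz,nrt,nrx,nxz,rtz] rk=11  ker:ntz,qrx,rxz
rk∂_2=11

rank∂_2=11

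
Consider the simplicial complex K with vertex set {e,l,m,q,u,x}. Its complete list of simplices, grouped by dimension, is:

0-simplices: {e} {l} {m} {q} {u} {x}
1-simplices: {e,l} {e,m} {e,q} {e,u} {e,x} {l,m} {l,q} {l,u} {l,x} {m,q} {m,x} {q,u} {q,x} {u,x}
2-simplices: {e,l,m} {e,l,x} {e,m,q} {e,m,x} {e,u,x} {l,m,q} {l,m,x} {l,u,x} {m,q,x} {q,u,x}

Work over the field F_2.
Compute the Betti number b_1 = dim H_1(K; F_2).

n_0=6 n_1=14 n_2=10  [Z2]
∂1: piv[el,em,eq,eu,ex] rk=5  ker:lm,lq,lu,lx,mq,mx,qu,qx,ux
∂2: piv[elm,elx,emq,emx,eux,lmq,lux,mqx,qux] rk=9  ker:lmx
b_1=(14−5)−9=0

b_1=0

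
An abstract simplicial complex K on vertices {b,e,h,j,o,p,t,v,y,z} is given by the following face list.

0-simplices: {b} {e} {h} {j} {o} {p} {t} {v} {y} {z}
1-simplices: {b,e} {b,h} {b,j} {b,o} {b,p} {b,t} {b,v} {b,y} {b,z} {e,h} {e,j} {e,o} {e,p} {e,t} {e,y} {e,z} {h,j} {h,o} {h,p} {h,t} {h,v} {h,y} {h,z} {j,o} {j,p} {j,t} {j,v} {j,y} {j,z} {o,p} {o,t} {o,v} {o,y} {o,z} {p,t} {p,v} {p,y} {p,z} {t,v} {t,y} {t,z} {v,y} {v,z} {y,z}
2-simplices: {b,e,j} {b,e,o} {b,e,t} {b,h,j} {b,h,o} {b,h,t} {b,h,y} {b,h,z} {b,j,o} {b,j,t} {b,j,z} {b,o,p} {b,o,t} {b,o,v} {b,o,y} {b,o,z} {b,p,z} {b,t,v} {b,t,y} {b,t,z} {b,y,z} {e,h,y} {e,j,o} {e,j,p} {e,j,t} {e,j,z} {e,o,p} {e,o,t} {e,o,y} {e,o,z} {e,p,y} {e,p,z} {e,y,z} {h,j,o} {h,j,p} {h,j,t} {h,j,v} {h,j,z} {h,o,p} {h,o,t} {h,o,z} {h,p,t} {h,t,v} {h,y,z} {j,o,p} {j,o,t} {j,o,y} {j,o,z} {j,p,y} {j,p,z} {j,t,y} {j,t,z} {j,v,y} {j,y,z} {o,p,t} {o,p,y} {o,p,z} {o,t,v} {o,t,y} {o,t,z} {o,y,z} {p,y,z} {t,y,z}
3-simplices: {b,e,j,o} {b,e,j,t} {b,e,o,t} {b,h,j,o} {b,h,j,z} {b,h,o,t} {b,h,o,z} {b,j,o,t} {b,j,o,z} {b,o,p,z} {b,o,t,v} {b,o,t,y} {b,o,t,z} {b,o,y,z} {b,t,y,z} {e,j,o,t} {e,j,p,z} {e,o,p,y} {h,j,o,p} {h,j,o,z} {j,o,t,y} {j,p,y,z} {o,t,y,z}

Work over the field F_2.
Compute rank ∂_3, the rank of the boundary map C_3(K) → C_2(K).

n_0=10 n_1=44 n_2=63 n_3=23  [Z2]
∂1: piv[be,bh,bj,bo,bp,bt,bv,by,bz] rk=9  ker:eh,ej,eo,ep,et,ey,ez,hj,ho,hp,ht,hv,hy,hz,jo,jp,jt,jv,jy,jz,op,ot,ov,oy,oz,pt,pv,py,pz,tv,ty,tz,vy,vz,yz
∂2: piv[bej,beo,bet,bhj,bho,bht,bhy,bhz,bjo,bjt,bjz,bop,bot,bov,boy,boz,bpz,btv,bty,btz,byz,ehy,ejp,ejz,eop,eoy,epy,hjp,hjv,hpt,htv,joy,jvy] rk=33  ker:ejo,ejt,eot,eoz,epz,eyz,hjo,hjt,hjz,hop,hot,hoz,hyz,jop,jot,joz,jpy,jpz,jty,jtz,jyz,opt,opy,opz,otv,oty,otz,oyz,pyz,tyz
∂3: piv[bejo,bejt,beot,bhjo,bhjz,bhot,bhoz,bjot,bjoz,bopz,botv,boty,botz,boyz,btyz,ejpz,eopy,hjop,joty,jpyz] rk=20  ker:ejot,hjoz,otyz
rk∂_3=20

rank∂_3=20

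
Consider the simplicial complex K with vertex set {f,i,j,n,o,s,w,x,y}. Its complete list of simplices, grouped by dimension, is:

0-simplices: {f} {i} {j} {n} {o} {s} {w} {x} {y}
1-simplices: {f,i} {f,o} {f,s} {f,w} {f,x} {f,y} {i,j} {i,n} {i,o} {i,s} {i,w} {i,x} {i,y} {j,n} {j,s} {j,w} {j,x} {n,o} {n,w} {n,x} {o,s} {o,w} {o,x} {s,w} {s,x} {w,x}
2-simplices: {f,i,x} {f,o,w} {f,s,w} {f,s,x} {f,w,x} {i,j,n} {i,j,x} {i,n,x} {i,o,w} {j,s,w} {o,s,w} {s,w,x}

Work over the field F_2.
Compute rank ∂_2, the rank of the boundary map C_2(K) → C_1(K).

rank∂_2=11

n_0=9 n_1=26 n_2=12  [Z2]
∂1: piv[fi,fo,fs,fw,fx,fy,ij,in] rk=8  ker:io,is,iw,ix,iy,jn,js,jw,jx,no,nw,nx,os,ow,ox,sw,sx,wx
∂2: piv[fix,fow,fsw,fsx,fwx,ijn,ijx,inx,iow,jsw,osw] rk=11  ker:swx
rk∂_2=11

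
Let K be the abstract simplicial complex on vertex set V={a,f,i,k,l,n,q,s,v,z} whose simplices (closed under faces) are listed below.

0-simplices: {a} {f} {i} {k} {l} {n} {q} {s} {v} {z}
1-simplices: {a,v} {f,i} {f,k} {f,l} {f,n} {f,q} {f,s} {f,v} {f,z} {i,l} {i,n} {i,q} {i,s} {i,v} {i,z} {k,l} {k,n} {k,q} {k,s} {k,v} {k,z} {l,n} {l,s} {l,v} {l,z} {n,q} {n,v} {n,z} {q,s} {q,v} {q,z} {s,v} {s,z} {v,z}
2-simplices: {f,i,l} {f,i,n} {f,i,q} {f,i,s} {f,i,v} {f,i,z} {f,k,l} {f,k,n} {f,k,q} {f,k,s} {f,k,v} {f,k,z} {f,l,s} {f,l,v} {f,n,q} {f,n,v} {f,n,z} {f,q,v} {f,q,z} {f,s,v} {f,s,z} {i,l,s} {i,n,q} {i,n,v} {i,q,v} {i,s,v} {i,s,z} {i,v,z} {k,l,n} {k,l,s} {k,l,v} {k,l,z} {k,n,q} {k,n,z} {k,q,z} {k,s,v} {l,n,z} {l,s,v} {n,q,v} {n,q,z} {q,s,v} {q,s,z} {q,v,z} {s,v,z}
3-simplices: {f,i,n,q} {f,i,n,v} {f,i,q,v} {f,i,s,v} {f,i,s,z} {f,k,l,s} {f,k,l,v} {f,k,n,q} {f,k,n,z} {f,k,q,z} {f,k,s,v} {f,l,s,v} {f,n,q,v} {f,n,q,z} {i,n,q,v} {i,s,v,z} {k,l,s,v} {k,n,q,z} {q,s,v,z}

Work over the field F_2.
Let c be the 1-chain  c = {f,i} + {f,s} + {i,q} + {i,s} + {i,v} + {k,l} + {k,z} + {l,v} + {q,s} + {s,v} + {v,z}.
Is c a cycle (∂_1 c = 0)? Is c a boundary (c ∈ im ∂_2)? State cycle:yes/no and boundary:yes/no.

cycle:yes boundary:yes

n_0=10 n_1=34 n_2=44 n_3=19  [Z2]
∂1: piv[av,fi,fk,fl,fn,fq,fs,fv,fz] rk=9  ker:il,in,iq,is,iv,iz,kl,kn,kq,ks,kv,kz,ln,ls,lv,lz,nq,nv,nz,qs,qv,qz,sv,sz,vz
∂2: piv[fil,fin,fiq,fis,fiv,fiz,fkl,fkn,fkq,fks,fkv,fkz,fls,flv,fnq,fnv,fnz,fqv,fqz,fsv,fsz,ivz,kln,klz,qsv] rk=25  ker:ils,inq,inv,iqv,isv,isz,kls,klv,knq,knz,kqz,ksv,lnz,lsv,nqv,nqz,qsz,qvz,svz
∂3: piv[finq,finv,fiqv,fisv,fisz,fkls,fklv,fknq,fknz,fkqz,fksv,flsv,fnqv,fnqz,isvz,qsvz] rk=16  ker:inqv,klsv,knqz
∂1c = 0
c vs im∂2: reduces to 0 ⇒ boundary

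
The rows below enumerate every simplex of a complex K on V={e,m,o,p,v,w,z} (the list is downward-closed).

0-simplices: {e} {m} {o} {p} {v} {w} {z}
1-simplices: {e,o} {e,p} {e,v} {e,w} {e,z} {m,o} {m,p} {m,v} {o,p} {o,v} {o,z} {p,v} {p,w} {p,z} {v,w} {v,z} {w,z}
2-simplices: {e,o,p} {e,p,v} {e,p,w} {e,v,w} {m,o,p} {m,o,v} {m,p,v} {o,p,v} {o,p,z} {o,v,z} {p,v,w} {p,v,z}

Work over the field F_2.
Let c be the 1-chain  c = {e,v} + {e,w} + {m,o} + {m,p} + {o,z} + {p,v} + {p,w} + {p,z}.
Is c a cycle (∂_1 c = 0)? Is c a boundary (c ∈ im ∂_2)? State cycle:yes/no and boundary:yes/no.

n_0=7 n_1=17 n_2=12  [Z2]
∂1: piv[eo,ep,ev,ew,ez,mo] rk=6  ker:mp,mv,op,ov,oz,pv,pw,pz,vw,vz,wz
∂2: piv[eop,epv,epw,evw,mop,mov,mpv,opz,ovz] rk=9  ker:opv,pvw,pvz
∂1c = 0
c vs im∂2: reduces to 0 ⇒ boundary

cycle:yes boundary:yes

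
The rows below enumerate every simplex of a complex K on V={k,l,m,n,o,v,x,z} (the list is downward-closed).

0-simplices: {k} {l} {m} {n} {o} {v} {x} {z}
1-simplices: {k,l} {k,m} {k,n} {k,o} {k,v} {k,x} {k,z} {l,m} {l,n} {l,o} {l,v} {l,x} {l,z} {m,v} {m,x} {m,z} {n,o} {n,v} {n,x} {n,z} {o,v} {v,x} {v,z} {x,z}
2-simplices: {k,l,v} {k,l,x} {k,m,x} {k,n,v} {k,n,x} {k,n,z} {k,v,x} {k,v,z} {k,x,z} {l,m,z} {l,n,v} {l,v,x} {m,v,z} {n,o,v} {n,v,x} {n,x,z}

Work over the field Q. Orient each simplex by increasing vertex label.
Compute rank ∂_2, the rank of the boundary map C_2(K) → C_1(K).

n_0=8 n_1=24 n_2=16  [Q]
∂1: piv[kl,km,kn,ko,kv,kx,kz] rk=7  ker:lm,ln,lo,lv,lx,lz,mv,mx,mz,no,nv,nx,nz,ov,vx,vz,xz
∂2: piv[klv,klx,kmx,knv,knx,knz,kvx,kvz,kxz,lmz,lnv,mvz,nov] rk=13  ker:lvx,nvx,nxz
rk∂_2=13

rank∂_2=13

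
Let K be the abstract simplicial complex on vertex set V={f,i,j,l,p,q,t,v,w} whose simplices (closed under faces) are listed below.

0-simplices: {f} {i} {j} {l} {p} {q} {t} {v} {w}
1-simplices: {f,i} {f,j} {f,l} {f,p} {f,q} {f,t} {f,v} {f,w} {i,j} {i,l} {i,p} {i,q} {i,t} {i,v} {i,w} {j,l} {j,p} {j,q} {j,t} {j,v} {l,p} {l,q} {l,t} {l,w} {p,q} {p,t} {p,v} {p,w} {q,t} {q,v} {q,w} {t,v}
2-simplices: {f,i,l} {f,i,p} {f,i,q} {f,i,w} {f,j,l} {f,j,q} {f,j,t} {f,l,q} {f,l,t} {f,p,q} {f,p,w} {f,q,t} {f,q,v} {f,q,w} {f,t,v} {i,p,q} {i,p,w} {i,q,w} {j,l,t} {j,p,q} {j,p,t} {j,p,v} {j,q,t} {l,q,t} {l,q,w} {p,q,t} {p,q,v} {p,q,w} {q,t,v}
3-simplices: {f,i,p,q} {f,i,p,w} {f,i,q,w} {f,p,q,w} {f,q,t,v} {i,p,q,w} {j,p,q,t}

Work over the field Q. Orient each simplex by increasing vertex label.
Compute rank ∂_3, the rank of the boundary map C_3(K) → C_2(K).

n_0=9 n_1=32 n_2=29 n_3=7  [Q]
∂1: piv[fi,fj,fl,fp,fq,ft,fv,fw] rk=8  ker:ij,il,ip,iq,it,iv,iw,jl,jp,jq,jt,jv,lp,lq,lt,lw,pq,pt,pv,pw,qt,qv,qw,tv
∂2: piv[fil,fip,fiq,fiw,fjl,fjq,fjt,flq,flt,fpq,fpw,fqt,fqv,fqw,ftv,jpq,jpt,jpv,lqw,pqv] rk=20  ker:ipq,ipw,iqw,jlt,jqt,lqt,pqt,pqw,qtv
∂3: piv[fipq,fipw,fiqw,fpqw,fqtv,jpqt] rk=6  ker:ipqw
rk∂_3=6

rank∂_3=6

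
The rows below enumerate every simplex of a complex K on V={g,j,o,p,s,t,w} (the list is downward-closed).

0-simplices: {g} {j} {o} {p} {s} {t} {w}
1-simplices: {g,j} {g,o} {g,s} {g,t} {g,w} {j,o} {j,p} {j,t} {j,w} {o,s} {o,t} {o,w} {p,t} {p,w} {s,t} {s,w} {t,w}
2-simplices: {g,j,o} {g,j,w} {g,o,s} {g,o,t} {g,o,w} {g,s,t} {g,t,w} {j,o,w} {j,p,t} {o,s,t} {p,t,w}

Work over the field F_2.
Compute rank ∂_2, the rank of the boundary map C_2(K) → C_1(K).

n_0=7 n_1=17 n_2=11  [Z2]
∂1: piv[gj,go,gs,gt,gw,jp] rk=6  ker:jo,jt,jw,os,ot,ow,pt,pw,st,sw,tw
∂2: piv[gjo,gjw,gos,got,gow,gst,gtw,jpt,ptw] rk=9  ker:jow,ost
rk∂_2=9

rank∂_2=9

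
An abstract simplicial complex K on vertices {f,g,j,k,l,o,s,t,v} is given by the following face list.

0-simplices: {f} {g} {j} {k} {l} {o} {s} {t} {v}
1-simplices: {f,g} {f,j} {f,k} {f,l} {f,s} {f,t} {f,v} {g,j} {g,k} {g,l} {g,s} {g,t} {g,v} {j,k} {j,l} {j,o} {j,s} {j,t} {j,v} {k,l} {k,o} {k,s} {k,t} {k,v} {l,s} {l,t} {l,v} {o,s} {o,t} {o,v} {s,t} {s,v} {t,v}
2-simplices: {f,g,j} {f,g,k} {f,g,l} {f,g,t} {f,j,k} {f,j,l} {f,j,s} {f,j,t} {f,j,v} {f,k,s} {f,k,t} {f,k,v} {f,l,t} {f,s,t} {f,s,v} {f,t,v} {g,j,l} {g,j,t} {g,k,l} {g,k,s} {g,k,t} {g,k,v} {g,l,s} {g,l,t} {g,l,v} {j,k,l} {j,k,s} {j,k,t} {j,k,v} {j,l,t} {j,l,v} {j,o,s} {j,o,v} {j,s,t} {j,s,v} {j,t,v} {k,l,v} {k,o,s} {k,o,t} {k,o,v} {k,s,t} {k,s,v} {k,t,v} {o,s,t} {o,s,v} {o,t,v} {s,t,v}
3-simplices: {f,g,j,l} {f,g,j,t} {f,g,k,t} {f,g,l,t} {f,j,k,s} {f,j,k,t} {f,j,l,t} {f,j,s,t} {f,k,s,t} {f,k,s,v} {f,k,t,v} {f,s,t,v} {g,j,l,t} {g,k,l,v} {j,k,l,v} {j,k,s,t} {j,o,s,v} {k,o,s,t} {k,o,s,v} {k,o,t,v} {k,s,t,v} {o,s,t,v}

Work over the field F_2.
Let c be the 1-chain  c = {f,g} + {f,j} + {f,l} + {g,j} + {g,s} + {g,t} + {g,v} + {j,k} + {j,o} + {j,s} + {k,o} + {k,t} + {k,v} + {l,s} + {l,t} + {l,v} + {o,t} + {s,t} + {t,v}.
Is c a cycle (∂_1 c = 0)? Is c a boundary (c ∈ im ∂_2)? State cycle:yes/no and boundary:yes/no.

cycle:no boundary:no

n_0=9 n_1=33 n_2=47 n_3=22  [Z2]
∂1: piv[fg,fj,fk,fl,fs,ft,fv,jo] rk=8  ker:gj,gk,gl,gs,gt,gv,jk,jl,js,jt,jv,kl,ko,ks,kt,kv,ls,lt,lv,os,ot,ov,st,sv,tv
∂2: piv[fgj,fgk,fgl,fgt,fjk,fjl,fjs,fjt,fjv,fks,fkt,fkv,flt,fst,fsv,ftv,gkl,gks,gkv,gls,glv,jos,jov,kos,kot] rk=25  ker:gjl,gjt,gkt,glt,jkl,jks,jkt,jkv,jlt,jlv,jst,jsv,jtv,klv,kov,kst,ksv,ktv,ost,osv,otv,stv
∂3: piv[fgjl,fgjt,fgkt,fglt,fjks,fjkt,fjlt,fjst,fkst,fksv,fktv,fstv,gklv,jklv,josv,kost,kosv,kotv] rk=18  ker:gjlt,jkst,kstv,ostv
∂1c = {f} + {g} + {j} + {o}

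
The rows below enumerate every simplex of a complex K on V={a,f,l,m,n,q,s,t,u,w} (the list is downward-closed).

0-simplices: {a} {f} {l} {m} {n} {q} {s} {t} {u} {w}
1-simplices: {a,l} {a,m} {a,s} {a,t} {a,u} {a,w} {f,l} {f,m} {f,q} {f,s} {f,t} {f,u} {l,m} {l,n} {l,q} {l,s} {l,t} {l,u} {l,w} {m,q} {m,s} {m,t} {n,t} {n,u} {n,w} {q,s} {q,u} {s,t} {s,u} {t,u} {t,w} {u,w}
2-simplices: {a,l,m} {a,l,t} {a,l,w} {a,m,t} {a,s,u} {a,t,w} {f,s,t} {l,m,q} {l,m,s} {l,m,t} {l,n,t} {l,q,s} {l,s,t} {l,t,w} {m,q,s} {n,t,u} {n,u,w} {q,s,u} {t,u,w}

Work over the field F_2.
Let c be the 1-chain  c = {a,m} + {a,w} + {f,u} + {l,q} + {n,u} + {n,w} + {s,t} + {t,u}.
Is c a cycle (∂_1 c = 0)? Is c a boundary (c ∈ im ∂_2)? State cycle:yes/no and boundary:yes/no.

cycle:no boundary:no

n_0=10 n_1=32 n_2=19  [Z2]
∂1: piv[al,am,as,at,au,aw,fl,fq,ln] rk=9  ker:fm,fs,ft,fu,lm,lq,ls,lt,lu,lw,mq,ms,mt,nt,nu,nw,qs,qu,st,su,tu,tw,uw
∂2: piv[alm,alt,alw,amt,asu,atw,fst,lmq,lms,lnt,lqs,lst,ntu,nuw,qsu,tuw] rk=16  ker:lmt,ltw,mqs
∂1c = {f} + {l} + {m} + {q} + {s} + {u}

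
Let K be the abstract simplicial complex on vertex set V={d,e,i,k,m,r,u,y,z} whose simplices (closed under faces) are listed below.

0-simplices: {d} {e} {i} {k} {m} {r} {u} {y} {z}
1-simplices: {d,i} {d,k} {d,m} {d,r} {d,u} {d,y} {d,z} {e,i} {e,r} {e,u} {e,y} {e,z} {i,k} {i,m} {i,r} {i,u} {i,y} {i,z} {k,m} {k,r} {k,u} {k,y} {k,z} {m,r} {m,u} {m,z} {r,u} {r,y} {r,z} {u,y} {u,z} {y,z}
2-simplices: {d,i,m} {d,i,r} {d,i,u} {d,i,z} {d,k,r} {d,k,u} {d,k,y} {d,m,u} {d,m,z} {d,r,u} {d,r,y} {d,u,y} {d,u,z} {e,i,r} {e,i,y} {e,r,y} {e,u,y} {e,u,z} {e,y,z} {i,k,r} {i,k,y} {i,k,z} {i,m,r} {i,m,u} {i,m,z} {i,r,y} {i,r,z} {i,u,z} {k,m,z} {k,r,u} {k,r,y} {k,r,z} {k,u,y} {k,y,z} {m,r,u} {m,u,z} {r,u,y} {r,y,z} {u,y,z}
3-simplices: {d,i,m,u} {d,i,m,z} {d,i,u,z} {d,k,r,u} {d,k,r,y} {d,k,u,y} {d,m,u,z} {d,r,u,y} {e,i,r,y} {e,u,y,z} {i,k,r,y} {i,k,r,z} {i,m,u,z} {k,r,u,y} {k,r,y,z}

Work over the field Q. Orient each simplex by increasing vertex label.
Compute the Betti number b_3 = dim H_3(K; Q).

b_3=2

n_0=9 n_1=32 n_2=39 n_3=15  [Q]
∂1: piv[di,dk,dm,dr,du,dy,dz,ei] rk=8  ker:er,eu,ey,ez,ik,im,ir,iu,iy,iz,km,kr,ku,ky,kz,mr,mu,mz,ru,ry,rz,uy,uz,yz
∂2: piv[dim,dir,diu,diz,dkr,dku,dky,dmu,dmz,dru,dry,duy,duz,eir,eiy,ery,euy,euz,eyz,ikr,ikz,imr,irz,kmz] rk=24  ker:iky,imu,imz,iry,iuz,kru,kry,krz,kuy,kyz,mru,muz,ruy,ryz,uyz
∂3: piv[dimu,dimz,diuz,dkru,dkry,dkuy,dmuz,druy,eiry,euyz,ikry,ikrz,kryz] rk=13  ker:imuz,kruy
b_3=(15−13)−0=2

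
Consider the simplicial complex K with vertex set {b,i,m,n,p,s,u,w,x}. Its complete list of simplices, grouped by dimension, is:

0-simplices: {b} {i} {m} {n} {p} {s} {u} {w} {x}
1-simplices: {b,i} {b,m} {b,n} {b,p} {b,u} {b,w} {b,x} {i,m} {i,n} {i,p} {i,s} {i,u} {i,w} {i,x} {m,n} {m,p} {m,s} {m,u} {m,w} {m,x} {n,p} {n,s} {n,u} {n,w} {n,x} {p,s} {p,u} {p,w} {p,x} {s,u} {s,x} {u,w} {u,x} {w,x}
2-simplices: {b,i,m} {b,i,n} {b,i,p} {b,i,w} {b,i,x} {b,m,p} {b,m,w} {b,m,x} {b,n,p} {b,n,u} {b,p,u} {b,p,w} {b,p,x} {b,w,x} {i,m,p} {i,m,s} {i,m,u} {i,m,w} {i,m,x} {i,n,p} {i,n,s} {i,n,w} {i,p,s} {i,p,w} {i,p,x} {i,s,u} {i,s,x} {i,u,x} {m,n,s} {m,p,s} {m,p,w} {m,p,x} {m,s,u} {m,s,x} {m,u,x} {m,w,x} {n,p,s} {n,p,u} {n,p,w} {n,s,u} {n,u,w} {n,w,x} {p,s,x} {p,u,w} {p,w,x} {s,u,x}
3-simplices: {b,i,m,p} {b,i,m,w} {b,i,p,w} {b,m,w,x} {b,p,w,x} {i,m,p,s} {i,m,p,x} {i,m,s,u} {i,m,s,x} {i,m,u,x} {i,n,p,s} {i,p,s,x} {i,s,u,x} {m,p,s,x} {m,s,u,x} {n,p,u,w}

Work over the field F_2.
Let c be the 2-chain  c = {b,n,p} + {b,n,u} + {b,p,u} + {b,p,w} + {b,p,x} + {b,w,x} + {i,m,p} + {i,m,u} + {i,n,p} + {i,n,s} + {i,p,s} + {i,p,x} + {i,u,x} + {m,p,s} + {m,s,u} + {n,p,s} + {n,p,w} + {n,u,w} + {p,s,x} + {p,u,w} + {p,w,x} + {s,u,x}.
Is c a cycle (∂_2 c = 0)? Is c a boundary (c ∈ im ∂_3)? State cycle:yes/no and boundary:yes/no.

cycle:yes boundary:no

n_0=9 n_1=34 n_2=46 n_3=16  [Z2]
∂1: piv[bi,bm,bn,bp,bu,bw,bx,is] rk=8  ker:im,in,ip,iu,iw,ix,mn,mp,ms,mu,mw,mx,np,ns,nu,nw,nx,ps,pu,pw,px,su,sx,uw,ux,wx
∂2: piv[bim,bin,bip,biw,bix,bmp,bmw,bmx,bnp,bnu,bpu,bpw,bpx,bwx,ims,imu,ins,inw,ips,isu,isx,iux,mns,nsu,nuw,nwx] rk=26  ker:imp,imw,imx,inp,ipw,ipx,mps,mpw,mpx,msu,msx,mux,mwx,nps,npu,npw,psx,puw,pwx,sux
∂3: piv[bimp,bimw,bipw,bmwx,bpwx,imps,impx,imsu,imsx,imux,inps,ipsx,isux,npuw] rk=14  ker:mpsx,msux
∂2c = 0
c vs im∂3: residual ≠ 0 ⇒ not boundary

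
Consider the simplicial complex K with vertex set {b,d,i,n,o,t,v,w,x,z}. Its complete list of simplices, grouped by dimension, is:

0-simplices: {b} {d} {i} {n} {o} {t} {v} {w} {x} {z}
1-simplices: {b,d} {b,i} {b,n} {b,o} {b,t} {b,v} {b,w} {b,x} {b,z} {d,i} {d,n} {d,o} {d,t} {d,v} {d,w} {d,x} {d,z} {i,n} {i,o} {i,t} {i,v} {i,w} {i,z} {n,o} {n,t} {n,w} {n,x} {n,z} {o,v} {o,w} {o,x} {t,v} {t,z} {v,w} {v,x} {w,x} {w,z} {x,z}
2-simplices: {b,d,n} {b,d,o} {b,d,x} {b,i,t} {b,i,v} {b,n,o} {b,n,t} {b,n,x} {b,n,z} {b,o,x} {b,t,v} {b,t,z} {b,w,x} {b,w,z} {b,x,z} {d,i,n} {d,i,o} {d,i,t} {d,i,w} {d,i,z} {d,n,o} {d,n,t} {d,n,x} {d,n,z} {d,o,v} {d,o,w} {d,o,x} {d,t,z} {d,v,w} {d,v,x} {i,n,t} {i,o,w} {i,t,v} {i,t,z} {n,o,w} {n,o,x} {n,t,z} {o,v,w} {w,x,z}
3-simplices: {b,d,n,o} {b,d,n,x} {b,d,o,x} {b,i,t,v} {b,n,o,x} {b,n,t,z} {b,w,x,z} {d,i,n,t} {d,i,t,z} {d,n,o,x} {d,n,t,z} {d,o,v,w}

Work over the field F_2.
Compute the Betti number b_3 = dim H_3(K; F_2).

n_0=10 n_1=38 n_2=39 n_3=12  [Z2]
∂1: piv[bd,bi,bn,bo,bt,bv,bw,bx,bz] rk=9  ker:di,dn,do,dt,dv,dw,dx,dz,in,io,it,iv,iw,iz,no,nt,nw,nx,nz,ov,ow,ox,tv,tz,vw,vx,wx,wz,xz
∂2: piv[bdn,bdo,bdx,bit,biv,bno,bnt,bnx,bnz,box,btv,btz,bwx,bwz,bxz,din,dio,dit,diw,diz,dnt,dnz,dov,dow,dvw,dvx,now] rk=27  ker:dno,dnx,dox,dtz,int,iow,itv,itz,nox,ntz,ovw,wxz
∂3: piv[bdno,bdnx,bdox,bitv,bnox,bntz,bwxz,dint,ditz,dntz,dovw] rk=11  ker:dnox
b_3=(12−11)−0=1

b_3=1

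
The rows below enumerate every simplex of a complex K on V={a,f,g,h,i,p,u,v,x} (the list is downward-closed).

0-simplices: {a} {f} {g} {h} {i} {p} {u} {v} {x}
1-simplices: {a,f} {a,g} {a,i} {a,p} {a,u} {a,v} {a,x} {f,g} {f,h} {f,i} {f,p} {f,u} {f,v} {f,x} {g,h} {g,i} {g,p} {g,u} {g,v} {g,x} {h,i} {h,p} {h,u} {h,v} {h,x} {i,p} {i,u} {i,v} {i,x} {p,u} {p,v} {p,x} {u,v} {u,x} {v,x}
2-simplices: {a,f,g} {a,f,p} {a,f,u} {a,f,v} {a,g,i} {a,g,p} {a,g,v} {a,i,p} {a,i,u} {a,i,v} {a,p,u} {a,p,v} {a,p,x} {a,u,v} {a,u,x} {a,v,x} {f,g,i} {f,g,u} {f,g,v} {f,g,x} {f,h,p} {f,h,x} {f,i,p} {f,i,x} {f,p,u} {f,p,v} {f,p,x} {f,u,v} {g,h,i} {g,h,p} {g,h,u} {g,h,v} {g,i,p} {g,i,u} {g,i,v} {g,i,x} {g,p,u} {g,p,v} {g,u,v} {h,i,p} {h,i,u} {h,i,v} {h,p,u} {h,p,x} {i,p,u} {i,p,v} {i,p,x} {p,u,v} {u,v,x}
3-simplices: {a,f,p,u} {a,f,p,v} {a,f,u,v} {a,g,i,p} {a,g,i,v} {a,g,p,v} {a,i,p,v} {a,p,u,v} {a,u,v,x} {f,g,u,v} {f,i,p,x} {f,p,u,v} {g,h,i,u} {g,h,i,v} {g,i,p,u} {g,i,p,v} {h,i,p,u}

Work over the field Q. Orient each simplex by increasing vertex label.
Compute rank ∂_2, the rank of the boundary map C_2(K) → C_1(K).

n_0=9 n_1=35 n_2=49 n_3=17  [Q]
∂1: piv[af,ag,ai,ap,au,av,ax,fh] rk=8  ker:fg,fi,fp,fu,fv,fx,gh,gi,gp,gu,gv,gx,hi,hp,hu,hv,hx,ip,iu,iv,ix,pu,pv,px,uv,ux,vx
∂2: piv[afg,afp,afu,afv,agi,agp,agv,aip,aiu,aiv,apu,apv,apx,auv,aux,avx,fgi,fgu,fgx,fhp,fhx,fix,fpx,ghi,ghp,ghu,ghv] rk=27  ker:fgv,fip,fpu,fpv,fuv,gip,giu,giv,gix,gpu,gpv,guv,hip,hiu,hiv,hpu,hpx,ipu,ipv,ipx,puv,uvx
∂3: piv[afpu,afpv,afuv,agip,agiv,agpv,aipv,apuv,auvx,fguv,fipx,ghiu,ghiv,gipu,hipu] rk=15  ker:fpuv,gipv
rk∂_2=27

rank∂_2=27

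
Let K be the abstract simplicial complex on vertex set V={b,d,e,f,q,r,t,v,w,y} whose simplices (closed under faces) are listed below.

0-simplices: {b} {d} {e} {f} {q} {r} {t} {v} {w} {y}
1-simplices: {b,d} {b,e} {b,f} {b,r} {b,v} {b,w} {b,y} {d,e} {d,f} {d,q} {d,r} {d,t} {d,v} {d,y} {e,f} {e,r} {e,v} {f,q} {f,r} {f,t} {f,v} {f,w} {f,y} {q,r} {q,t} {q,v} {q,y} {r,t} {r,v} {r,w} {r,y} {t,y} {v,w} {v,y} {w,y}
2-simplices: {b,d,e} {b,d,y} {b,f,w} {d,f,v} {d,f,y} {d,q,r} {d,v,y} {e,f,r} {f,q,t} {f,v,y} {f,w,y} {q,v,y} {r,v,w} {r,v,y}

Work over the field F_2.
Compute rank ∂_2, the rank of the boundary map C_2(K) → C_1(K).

rank∂_2=13

n_0=10 n_1=35 n_2=14  [Z2]
∂1: piv[bd,be,bf,br,bv,bw,by,dq,dt] rk=9  ker:de,df,dr,dv,dy,ef,er,ev,fq,fr,ft,fv,fw,fy,qr,qt,qv,qy,rt,rv,rw,ry,ty,vw,vy,wy
∂2: piv[bde,bdy,bfw,dfv,dfy,dqr,dvy,efr,fqt,fwy,qvy,rvw,rvy] rk=13  ker:fvy
rk∂_2=13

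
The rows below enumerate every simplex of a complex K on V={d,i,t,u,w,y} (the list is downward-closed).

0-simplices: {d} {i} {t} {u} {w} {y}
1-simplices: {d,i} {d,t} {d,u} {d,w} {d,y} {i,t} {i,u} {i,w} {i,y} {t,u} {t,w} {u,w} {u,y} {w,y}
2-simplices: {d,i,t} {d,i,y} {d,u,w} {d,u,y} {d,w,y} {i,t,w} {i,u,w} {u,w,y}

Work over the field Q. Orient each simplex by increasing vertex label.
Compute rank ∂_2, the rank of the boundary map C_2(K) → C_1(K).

n_0=6 n_1=14 n_2=8  [Q]
∂1: piv[di,dt,du,dw,dy] rk=5  ker:it,iu,iw,iy,tu,tw,uw,uy,wy
∂2: piv[dit,diy,duw,duy,dwy,itw,iuw] rk=7  ker:uwy
rk∂_2=7

rank∂_2=7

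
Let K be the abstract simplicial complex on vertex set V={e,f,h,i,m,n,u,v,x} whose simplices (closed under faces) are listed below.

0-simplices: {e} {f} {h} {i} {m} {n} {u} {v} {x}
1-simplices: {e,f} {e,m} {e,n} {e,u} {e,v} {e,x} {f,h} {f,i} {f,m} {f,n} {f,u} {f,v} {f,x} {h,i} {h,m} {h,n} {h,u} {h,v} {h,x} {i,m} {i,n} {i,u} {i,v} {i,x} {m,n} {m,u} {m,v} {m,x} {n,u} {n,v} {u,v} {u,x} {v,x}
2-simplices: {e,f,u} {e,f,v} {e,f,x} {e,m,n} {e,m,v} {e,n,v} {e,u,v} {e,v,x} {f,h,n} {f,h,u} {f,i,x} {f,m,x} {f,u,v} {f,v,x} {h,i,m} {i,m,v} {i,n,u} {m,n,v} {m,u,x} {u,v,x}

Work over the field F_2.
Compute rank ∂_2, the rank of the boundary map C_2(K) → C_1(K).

n_0=9 n_1=33 n_2=20  [Z2]
∂1: piv[ef,em,en,eu,ev,ex,fh,fi] rk=8  ker:fm,fn,fu,fv,fx,hi,hm,hn,hu,hv,hx,im,in,iu,iv,ix,mn,mu,mv,mx,nu,nv,uv,ux,vx
∂2: piv[efu,efv,efx,emn,emv,env,euv,evx,fhn,fhu,fix,fmx,him,imv,inu,mux,uvx] rk=17  ker:fuv,fvx,mnv
rk∂_2=17

rank∂_2=17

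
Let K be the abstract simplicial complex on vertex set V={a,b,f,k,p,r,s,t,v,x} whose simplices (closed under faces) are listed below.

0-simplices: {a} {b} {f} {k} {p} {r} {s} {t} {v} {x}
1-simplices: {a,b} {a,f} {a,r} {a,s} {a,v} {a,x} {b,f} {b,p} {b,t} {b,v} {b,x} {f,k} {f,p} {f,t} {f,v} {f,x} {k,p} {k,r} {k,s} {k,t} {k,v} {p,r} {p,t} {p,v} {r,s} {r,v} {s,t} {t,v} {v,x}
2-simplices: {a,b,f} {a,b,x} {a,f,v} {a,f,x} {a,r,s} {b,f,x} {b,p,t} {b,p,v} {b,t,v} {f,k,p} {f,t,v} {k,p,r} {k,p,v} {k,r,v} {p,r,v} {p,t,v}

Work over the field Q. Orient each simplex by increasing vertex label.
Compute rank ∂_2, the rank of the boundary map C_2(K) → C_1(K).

rank∂_2=13

n_0=10 n_1=29 n_2=16  [Q]
∂1: piv[ab,af,ar,as,av,ax,bp,bt,fk] rk=9  ker:bf,bv,bx,fp,ft,fv,fx,kp,kr,ks,kt,kv,pr,pt,pv,rs,rv,st,tv,vx
∂2: piv[abf,abx,afv,afx,ars,bpt,bpv,btv,fkp,ftv,kpr,kpv,krv] rk=13  ker:bfx,prv,ptv
rk∂_2=13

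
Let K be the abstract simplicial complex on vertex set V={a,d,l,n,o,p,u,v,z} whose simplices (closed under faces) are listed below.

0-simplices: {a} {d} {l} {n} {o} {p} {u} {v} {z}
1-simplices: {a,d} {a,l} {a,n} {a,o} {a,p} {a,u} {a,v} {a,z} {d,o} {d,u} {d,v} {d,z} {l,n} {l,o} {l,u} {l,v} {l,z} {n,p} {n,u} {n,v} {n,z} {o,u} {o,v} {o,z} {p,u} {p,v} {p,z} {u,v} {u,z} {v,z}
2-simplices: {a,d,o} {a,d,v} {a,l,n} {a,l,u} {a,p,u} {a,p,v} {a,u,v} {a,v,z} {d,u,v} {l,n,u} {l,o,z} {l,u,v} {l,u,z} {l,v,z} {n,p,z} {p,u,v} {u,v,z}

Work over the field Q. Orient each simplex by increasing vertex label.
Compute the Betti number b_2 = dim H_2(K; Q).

b_2=2

n_0=9 n_1=30 n_2=17  [Q]
∂1: piv[ad,al,an,ao,ap,au,av,az] rk=8  ker:do,du,dv,dz,ln,lo,lu,lv,lz,np,nu,nv,nz,ou,ov,oz,pu,pv,pz,uv,uz,vz
∂2: piv[ado,adv,aln,alu,apu,apv,auv,avz,duv,lnu,loz,luv,luz,lvz,npz] rk=15  ker:puv,uvz
b_2=(17−15)−0=2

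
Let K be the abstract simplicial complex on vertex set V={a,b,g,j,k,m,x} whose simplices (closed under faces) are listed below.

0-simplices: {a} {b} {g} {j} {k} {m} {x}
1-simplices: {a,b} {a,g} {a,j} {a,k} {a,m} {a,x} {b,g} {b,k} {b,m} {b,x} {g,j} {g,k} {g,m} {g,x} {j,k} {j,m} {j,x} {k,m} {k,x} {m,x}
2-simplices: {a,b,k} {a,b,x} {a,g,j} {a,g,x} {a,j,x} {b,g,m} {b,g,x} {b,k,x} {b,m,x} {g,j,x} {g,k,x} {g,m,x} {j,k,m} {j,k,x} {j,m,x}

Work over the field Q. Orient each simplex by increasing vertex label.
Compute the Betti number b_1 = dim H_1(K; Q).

n_0=7 n_1=20 n_2=15  [Q]
∂1: piv[ab,ag,aj,ak,am,ax] rk=6  ker:bg,bk,bm,bx,gj,gk,gm,gx,jk,jm,jx,km,kx,mx
∂2: piv[abk,abx,agj,agx,ajx,bgm,bgx,bkx,bmx,gkx,jkm,jkx,jmx] rk=13  ker:gjx,gmx
b_1=(20−6)−13=1

b_1=1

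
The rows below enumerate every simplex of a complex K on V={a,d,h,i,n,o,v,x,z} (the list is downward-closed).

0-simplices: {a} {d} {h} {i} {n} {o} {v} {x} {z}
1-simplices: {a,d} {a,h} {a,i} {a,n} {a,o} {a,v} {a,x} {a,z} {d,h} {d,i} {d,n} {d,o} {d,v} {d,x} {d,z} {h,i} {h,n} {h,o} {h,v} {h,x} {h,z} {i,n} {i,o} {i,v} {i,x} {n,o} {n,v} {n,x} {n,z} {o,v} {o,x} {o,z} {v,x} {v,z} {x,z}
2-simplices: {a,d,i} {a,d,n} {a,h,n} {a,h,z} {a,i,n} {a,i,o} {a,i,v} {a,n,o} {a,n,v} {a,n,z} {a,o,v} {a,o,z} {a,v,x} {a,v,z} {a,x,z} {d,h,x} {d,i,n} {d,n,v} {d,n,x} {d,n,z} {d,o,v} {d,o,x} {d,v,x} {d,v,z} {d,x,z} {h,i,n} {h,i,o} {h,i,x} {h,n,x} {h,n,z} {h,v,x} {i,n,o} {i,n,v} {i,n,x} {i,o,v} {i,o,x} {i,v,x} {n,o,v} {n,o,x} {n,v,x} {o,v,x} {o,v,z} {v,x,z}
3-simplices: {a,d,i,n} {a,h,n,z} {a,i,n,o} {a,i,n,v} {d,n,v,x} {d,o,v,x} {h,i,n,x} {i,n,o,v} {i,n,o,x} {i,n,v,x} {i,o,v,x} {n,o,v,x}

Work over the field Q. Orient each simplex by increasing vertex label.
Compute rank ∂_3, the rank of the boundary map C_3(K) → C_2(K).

n_0=9 n_1=35 n_2=43 n_3=12  [Q]
∂1: piv[ad,ah,ai,an,ao,av,ax,az] rk=8  ker:dh,di,dn,do,dv,dx,dz,hi,hn,ho,hv,hx,hz,in,io,iv,ix,no,nv,nx,nz,ov,ox,oz,vx,vz,xz
∂2: piv[adi,adn,ahn,ahz,ain,aio,aiv,ano,anv,anz,aov,aoz,avx,avz,axz,dhx,dnv,dnx,dnz,dov,dox,dvx,hin,hio,hix,hnx,hvx] rk=27  ker:din,dvz,dxz,hnz,ino,inv,inx,iov,iox,ivx,nov,nox,nvx,ovx,ovz,vxz
∂3: piv[adin,ahnz,aino,ainv,dnvx,dovx,hinx,inov,inox,invx,iovx] rk=11  ker:novx
rk∂_3=11

rank∂_3=11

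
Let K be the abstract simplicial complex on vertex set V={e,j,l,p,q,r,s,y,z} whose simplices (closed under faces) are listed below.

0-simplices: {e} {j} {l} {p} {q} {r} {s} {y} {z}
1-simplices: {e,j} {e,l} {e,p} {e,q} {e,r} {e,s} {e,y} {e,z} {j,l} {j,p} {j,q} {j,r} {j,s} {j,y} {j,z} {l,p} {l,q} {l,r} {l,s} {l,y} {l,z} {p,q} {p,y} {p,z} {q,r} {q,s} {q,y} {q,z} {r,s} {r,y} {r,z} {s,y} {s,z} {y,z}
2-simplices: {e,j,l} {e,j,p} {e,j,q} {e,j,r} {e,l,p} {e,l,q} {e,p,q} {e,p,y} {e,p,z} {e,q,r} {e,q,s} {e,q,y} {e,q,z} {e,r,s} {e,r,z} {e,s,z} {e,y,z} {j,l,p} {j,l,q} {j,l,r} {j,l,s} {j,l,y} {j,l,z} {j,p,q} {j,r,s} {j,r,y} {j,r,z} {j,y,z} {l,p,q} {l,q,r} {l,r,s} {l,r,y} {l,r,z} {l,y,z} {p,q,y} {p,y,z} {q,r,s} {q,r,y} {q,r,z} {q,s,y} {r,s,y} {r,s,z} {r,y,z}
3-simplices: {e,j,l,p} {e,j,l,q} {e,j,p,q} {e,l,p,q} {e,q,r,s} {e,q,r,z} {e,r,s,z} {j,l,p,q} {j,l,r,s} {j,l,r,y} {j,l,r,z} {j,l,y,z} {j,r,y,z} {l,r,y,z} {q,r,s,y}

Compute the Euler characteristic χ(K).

n_0=9 n_1=34 n_2=43 n_3=15
χ=+9−34+43−15=3

χ(K)=3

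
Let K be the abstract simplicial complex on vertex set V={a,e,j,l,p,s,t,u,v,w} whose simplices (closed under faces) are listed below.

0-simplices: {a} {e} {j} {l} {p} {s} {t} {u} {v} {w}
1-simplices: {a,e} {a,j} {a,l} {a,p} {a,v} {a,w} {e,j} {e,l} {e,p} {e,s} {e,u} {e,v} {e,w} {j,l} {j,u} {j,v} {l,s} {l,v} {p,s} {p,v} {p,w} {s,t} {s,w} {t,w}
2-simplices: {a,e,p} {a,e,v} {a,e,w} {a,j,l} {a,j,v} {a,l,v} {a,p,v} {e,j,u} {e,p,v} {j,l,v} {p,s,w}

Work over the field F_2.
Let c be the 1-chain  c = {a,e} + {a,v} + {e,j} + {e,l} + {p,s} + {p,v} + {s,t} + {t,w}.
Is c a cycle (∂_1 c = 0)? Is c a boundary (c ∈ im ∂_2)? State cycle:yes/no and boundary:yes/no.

n_0=10 n_1=24 n_2=11  [Z2]
∂1: piv[ae,aj,al,ap,av,aw,es,eu,st] rk=9  ker:ej,el,ep,ev,ew,jl,ju,jv,ls,lv,ps,pv,pw,sw,tw
∂2: piv[aep,aev,aew,ajl,ajv,alv,apv,eju,psw] rk=9  ker:epv,jlv
∂1c = {e} + {j} + {l} + {w}

cycle:no boundary:no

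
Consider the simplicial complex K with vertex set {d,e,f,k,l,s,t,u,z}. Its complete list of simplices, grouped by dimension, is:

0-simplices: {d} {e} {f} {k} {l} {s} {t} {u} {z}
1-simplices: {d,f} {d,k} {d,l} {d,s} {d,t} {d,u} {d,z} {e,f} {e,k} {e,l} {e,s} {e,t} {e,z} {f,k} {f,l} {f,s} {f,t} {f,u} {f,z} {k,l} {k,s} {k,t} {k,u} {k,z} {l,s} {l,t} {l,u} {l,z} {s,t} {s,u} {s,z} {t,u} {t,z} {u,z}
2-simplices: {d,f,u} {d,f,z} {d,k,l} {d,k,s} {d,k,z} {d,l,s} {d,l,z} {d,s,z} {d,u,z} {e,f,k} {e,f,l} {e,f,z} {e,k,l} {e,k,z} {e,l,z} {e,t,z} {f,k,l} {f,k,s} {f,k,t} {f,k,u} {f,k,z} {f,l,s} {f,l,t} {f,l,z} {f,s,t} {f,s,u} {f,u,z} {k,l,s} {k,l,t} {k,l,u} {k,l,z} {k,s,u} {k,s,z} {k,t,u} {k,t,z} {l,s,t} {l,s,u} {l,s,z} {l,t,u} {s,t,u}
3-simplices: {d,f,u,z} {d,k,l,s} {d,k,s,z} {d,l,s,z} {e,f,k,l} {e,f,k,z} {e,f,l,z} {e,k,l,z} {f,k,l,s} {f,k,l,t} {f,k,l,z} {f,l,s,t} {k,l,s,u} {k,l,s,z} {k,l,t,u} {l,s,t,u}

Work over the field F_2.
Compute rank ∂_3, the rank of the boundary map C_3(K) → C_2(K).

n_0=9 n_1=34 n_2=40 n_3=16  [Z2]
∂1: piv[df,dk,dl,ds,dt,du,dz,ef] rk=8  ker:ek,el,es,et,ez,fk,fl,fs,ft,fu,fz,kl,ks,kt,ku,kz,ls,lt,lu,lz,st,su,sz,tu,tz,uz
∂2: piv[dfu,dfz,dkl,dks,dkz,dls,dlz,dsz,duz,efk,efl,efz,ekl,ekz,etz,fks,fkt,fku,flt,fst,fsu,klu,ktu,ktz] rk=24  ker:elz,fkl,fkz,fls,flz,fuz,kls,klt,klz,ksu,ksz,lst,lsu,lsz,ltu,stu
∂3: piv[dfuz,dkls,dksz,dlsz,efkl,efkz,eflz,eklz,fkls,fklt,flst,klsu,klsz,kltu,lstu] rk=15  ker:fklz
rk∂_3=15

rank∂_3=15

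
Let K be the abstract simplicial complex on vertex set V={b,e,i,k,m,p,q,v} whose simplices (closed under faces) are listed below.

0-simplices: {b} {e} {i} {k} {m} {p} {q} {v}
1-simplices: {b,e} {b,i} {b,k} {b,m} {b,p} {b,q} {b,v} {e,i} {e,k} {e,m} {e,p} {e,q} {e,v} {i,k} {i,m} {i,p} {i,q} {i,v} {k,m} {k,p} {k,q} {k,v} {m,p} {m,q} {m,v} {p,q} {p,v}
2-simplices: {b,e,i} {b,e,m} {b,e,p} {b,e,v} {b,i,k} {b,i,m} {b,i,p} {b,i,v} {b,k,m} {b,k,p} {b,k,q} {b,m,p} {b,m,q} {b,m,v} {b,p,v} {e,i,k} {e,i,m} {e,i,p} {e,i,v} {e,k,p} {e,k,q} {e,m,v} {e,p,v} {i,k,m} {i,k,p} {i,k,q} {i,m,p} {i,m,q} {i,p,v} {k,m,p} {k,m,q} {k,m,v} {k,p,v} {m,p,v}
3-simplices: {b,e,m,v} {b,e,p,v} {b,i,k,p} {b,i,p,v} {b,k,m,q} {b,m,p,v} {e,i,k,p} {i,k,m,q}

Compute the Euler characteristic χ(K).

n_0=8 n_1=27 n_2=34 n_3=8
χ=+8−27+34−8=7

χ(K)=7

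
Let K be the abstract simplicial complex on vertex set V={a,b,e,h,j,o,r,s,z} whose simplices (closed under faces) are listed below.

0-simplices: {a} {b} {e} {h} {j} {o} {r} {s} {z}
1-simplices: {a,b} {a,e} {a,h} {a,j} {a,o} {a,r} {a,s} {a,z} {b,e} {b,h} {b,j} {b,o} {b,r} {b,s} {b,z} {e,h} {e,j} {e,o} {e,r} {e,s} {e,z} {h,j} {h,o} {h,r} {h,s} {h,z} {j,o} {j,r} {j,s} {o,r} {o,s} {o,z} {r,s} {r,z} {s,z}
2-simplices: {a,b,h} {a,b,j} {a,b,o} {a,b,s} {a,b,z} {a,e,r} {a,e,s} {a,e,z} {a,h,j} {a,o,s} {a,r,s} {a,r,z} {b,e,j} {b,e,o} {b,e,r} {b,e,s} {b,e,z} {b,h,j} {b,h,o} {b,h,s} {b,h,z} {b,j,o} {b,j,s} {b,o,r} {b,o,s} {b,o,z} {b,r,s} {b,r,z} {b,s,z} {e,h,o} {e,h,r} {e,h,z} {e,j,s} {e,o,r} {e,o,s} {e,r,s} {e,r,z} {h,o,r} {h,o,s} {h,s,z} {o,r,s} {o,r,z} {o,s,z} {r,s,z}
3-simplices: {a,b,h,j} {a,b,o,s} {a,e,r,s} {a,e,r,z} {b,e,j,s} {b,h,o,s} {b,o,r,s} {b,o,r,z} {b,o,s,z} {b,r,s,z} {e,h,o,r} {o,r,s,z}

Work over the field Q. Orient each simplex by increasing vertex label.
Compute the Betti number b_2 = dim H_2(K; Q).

n_0=9 n_1=35 n_2=44 n_3=12  [Q]
∂1: piv[ab,ae,ah,aj,ao,ar,as,az] rk=8  ker:be,bh,bj,bo,br,bs,bz,eh,ej,eo,er,es,ez,hj,ho,hr,hs,hz,jo,jr,js,or,os,oz,rs,rz,sz
∂2: piv[abh,abj,abo,abs,abz,aer,aes,aez,ahj,aos,ars,arz,bej,beo,ber,bes,bho,bhs,bhz,bjo,bjs,bor,boz,bsz,eho,ehr] rk=26  ker:bez,bhj,bos,brs,brz,ehz,ejs,eor,eos,ers,erz,hor,hos,hsz,ors,orz,osz,rsz
∂3: piv[abhj,abos,aers,aerz,bejs,bhos,bors,borz,bosz,brsz,ehor] rk=11  ker:orsz
b_2=(44−26)−11=7

b_2=7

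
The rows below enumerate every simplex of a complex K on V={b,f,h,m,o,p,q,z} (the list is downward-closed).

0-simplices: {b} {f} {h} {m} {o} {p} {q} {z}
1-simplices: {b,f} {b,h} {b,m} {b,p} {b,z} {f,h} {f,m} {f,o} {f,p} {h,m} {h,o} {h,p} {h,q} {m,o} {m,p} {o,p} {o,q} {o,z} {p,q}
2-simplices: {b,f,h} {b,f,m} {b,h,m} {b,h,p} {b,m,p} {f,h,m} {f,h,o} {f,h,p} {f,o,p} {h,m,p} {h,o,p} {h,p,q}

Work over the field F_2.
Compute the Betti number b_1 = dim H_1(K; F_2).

b_1=3

n_0=8 n_1=19 n_2=12  [Z2]
∂1: piv[bf,bh,bm,bp,bz,fo,hq] rk=7  ker:fh,fm,fp,hm,ho,hp,mo,mp,op,oq,oz,pq
∂2: piv[bfh,bfm,bhm,bhp,bmp,fho,fhp,fop,hpq] rk=9  ker:fhm,hmp,hop
b_1=(19−7)−9=3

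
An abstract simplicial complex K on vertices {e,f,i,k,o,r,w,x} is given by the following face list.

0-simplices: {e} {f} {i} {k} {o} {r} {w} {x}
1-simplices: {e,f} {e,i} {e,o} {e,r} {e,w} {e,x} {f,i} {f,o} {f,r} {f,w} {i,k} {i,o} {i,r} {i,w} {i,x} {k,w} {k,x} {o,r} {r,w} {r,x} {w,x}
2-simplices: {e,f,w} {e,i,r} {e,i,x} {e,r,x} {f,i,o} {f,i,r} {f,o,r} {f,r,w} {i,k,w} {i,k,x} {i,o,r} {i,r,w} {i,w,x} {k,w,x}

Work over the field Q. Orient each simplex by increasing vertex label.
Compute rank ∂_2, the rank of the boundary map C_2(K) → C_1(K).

rank∂_2=12

n_0=8 n_1=21 n_2=14  [Q]
∂1: piv[ef,ei,eo,er,ew,ex,ik] rk=7  ker:fi,fo,fr,fw,io,ir,iw,ix,kw,kx,or,rw,rx,wx
∂2: piv[efw,eir,eix,erx,fio,fir,for,frw,ikw,ikx,irw,iwx] rk=12  ker:ior,kwx
rk∂_2=12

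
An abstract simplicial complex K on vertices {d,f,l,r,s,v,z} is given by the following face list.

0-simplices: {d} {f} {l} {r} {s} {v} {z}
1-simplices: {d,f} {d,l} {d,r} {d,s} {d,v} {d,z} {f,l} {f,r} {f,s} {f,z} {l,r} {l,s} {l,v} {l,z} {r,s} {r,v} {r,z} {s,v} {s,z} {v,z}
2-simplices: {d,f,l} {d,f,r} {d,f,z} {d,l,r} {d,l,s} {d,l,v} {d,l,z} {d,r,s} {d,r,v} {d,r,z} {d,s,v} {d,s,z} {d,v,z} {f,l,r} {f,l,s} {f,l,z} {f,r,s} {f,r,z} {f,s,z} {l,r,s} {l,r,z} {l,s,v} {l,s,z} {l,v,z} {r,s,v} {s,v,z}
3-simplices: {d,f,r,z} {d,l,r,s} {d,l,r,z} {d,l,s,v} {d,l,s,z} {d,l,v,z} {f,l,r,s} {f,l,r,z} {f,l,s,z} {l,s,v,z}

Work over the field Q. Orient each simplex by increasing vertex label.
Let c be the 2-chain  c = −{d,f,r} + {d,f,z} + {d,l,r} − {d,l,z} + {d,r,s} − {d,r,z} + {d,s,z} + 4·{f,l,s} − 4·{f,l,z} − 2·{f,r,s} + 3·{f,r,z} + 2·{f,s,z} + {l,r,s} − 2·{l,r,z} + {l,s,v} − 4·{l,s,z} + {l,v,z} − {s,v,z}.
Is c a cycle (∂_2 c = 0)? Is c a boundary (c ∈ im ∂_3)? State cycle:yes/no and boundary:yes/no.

n_0=7 n_1=20 n_2=26 n_3=10  [Q]
∂1: piv[df,dl,dr,ds,dv,dz] rk=6  ker:fl,fr,fs,fz,lr,ls,lv,lz,rs,rv,rz,sv,sz,vz
∂2: piv[dfl,dfr,dfz,dlr,dls,dlv,dlz,drs,drv,drz,dsv,dsz,dvz,fls] rk=14  ker:flr,flz,frs,frz,fsz,lrs,lrz,lsv,lsz,lvz,rsv,svz
∂3: piv[dfrz,dlrs,dlrz,dlsv,dlsz,dlvz,flrs,flrz,flsz,lsvz] rk=10
∂2c = 0
c vs im∂3: reduces to 0 ⇒ boundary

cycle:yes boundary:yes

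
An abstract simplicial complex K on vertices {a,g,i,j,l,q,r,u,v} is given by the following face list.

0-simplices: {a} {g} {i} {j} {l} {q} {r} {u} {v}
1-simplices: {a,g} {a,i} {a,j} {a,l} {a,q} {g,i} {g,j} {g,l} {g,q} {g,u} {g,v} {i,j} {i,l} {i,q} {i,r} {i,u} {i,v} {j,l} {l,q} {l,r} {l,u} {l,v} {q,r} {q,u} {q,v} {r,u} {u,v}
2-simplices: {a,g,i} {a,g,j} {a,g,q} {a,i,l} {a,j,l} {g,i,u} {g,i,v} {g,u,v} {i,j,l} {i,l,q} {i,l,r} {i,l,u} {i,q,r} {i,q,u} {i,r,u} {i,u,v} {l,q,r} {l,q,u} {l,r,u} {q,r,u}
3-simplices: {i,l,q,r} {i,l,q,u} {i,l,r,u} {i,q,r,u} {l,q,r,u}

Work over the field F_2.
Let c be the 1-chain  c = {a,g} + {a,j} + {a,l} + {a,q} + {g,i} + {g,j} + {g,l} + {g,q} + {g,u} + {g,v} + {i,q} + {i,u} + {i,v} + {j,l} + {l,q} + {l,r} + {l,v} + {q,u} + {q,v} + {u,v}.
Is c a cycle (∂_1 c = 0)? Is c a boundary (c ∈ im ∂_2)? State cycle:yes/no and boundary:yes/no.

cycle:no boundary:no

n_0=9 n_1=27 n_2=20 n_3=5  [Z2]
∂1: piv[ag,ai,aj,al,aq,gu,gv,ir] rk=8  ker:gi,gj,gl,gq,ij,il,iq,iu,iv,jl,lq,lr,lu,lv,qr,qu,qv,ru,uv
∂2: piv[agi,agj,agq,ail,ajl,giu,giv,guv,ijl,ilq,ilr,ilu,iqr,iqu,iru] rk=15  ker:iuv,lqr,lqu,lru,qru
∂3: piv[ilqr,ilqu,ilru,iqru] rk=4  ker:lqru
∂1c = {g} + {j} + {r} + {v}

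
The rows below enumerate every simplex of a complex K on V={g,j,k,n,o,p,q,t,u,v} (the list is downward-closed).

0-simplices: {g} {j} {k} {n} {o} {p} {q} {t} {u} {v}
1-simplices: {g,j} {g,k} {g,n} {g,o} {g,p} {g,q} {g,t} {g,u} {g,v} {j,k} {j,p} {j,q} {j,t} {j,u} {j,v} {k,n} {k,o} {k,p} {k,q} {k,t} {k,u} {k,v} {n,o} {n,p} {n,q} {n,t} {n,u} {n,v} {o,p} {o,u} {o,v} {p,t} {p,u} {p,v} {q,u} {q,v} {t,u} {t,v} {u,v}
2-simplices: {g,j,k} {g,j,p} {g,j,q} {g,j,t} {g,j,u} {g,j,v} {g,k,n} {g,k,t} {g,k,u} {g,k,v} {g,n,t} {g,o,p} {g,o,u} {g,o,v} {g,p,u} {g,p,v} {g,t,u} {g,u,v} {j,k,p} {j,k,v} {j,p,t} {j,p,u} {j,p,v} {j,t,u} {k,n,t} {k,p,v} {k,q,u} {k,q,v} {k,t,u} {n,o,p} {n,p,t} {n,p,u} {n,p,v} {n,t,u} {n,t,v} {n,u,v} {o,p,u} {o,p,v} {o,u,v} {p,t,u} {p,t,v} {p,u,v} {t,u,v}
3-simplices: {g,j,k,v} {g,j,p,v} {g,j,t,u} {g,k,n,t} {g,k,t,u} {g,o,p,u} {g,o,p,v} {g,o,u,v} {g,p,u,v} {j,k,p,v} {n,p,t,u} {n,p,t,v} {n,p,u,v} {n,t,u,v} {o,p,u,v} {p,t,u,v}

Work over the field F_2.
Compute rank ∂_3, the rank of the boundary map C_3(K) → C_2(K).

rank∂_3=14

n_0=10 n_1=39 n_2=43 n_3=16  [Z2]
∂1: piv[gj,gk,gn,go,gp,gq,gt,gu,gv] rk=9  ker:jk,jp,jq,jt,ju,jv,kn,ko,kp,kq,kt,ku,kv,no,np,nq,nt,nu,nv,op,ou,ov,pt,pu,pv,qu,qv,tu,tv,uv
∂2: piv[gjk,gjp,gjq,gjt,gju,gjv,gkn,gkt,gku,gkv,gnt,gop,gou,gov,gpu,gpv,gtu,guv,jkp,jpt,kqu,kqv,nop,npt,npu,npv,ntv] rk=27  ker:jkv,jpu,jpv,jtu,knt,kpv,ktu,ntu,nuv,opu,opv,ouv,ptu,ptv,puv,tuv
∂3: piv[gjkv,gjpv,gjtu,gknt,gktu,gopu,gopv,gouv,gpuv,jkpv,nptu,nptv,npuv,ntuv] rk=14  ker:opuv,ptuv
rk∂_3=14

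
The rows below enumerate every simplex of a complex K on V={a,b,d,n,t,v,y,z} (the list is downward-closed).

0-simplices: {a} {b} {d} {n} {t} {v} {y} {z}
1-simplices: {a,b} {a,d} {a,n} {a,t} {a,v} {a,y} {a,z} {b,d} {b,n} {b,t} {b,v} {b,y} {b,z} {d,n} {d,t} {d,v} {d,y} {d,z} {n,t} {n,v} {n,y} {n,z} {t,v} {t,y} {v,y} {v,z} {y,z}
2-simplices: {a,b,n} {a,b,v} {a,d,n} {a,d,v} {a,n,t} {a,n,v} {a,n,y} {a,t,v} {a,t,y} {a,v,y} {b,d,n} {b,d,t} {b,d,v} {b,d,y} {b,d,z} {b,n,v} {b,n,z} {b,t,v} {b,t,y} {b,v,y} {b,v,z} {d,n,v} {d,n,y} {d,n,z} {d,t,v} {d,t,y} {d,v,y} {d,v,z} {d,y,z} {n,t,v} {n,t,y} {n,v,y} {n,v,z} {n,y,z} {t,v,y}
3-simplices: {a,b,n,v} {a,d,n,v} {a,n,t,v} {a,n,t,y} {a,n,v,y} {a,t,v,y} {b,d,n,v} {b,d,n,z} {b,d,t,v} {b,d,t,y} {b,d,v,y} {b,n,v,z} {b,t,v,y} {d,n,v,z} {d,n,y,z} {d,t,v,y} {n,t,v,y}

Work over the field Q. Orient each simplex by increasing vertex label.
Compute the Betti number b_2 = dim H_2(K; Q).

n_0=8 n_1=27 n_2=35 n_3=17  [Q]
∂1: piv[ab,ad,an,at,av,ay,az] rk=7  ker:bd,bn,bt,bv,by,bz,dn,dt,dv,dy,dz,nt,nv,ny,nz,tv,ty,vy,vz,yz
∂2: piv[abn,abv,adn,adv,ant,anv,any,atv,aty,avy,bdn,bdt,bdy,bdz,bnz,btv,bty,bvz,dyz] rk=19  ker:bdv,bnv,bvy,dnv,dny,dnz,dtv,dty,dvy,dvz,ntv,nty,nvy,nvz,nyz,tvy
∂3: piv[abnv,adnv,antv,anty,anvy,atvy,bdnv,bdnz,bdtv,bdty,bdvy,bnvz,btvy,dnvz,dnyz] rk=15  ker:dtvy,ntvy
b_2=(35−19)−15=1

b_2=1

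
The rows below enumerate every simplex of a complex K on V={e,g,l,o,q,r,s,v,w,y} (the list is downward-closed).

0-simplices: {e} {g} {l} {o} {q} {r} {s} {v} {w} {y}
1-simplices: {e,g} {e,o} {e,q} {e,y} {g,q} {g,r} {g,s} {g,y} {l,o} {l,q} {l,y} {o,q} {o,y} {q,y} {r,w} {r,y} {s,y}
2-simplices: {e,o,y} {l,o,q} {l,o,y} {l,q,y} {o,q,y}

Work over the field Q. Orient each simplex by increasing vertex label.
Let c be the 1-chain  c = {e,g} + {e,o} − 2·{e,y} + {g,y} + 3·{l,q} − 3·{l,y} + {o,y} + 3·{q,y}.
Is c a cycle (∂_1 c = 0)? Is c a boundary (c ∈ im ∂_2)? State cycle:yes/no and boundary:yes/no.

n_0=10 n_1=17 n_2=5  [Q]
∂1: piv[eg,eo,eq,ey,gr,gs,lo,rw] rk=8  ker:gq,gy,lq,ly,oq,oy,qy,ry,sy
∂2: piv[eoy,loq,loy,lqy] rk=4  ker:oqy
∂1c = 0
c vs im∂2: residual ≠ 0 ⇒ not boundary

cycle:yes boundary:no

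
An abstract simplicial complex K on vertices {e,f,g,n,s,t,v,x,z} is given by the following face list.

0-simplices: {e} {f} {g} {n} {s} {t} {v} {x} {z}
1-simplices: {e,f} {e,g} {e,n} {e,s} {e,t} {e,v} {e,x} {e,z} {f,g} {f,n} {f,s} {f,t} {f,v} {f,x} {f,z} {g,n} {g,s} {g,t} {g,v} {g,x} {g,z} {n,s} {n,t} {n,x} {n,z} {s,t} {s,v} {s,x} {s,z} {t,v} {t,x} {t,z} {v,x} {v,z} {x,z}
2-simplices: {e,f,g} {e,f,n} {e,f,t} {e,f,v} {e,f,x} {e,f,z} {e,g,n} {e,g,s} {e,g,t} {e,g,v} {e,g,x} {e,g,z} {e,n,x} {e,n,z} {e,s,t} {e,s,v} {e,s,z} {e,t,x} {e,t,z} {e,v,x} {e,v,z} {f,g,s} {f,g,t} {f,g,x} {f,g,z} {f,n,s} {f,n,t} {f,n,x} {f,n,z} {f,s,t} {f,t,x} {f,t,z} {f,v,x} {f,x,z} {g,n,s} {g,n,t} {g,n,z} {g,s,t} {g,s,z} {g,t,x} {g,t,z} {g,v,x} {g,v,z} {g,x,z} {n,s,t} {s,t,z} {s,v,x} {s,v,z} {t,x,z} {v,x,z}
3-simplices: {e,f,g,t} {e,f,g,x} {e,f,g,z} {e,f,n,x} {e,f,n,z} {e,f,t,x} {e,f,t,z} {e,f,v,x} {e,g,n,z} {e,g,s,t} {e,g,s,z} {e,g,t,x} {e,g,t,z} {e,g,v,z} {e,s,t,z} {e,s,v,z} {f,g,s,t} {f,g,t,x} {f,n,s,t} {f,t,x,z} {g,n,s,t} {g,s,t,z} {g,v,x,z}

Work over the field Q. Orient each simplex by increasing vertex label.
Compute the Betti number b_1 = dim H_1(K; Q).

b_1=1

n_0=9 n_1=35 n_2=50 n_3=23  [Q]
∂1: piv[ef,eg,en,es,et,ev,ex,ez] rk=8  ker:fg,fn,fs,ft,fv,fx,fz,gn,gs,gt,gv,gx,gz,ns,nt,nx,nz,st,sv,sx,sz,tv,tx,tz,vx,vz,xz
∂2: piv[efg,efn,eft,efv,efx,efz,egn,egs,egt,egv,egx,egz,enx,enz,est,esv,esz,etx,etz,evx,evz,fgs,fns,fnt,fxz,svx] rk=26  ker:fgt,fgx,fgz,fnx,fnz,fst,ftx,ftz,fvx,gns,gnt,gnz,gst,gsz,gtx,gtz,gvx,gvz,gxz,nst,stz,svz,txz,vxz
∂3: piv[efgt,efgx,efgz,efnx,efnz,eftx,eftz,efvx,egnz,egst,egsz,egtx,egtz,egvz,estz,esvz,fgst,fnst,ftxz,gnst,gvxz] rk=21  ker:fgtx,gstz
b_1=(35−8)−26=1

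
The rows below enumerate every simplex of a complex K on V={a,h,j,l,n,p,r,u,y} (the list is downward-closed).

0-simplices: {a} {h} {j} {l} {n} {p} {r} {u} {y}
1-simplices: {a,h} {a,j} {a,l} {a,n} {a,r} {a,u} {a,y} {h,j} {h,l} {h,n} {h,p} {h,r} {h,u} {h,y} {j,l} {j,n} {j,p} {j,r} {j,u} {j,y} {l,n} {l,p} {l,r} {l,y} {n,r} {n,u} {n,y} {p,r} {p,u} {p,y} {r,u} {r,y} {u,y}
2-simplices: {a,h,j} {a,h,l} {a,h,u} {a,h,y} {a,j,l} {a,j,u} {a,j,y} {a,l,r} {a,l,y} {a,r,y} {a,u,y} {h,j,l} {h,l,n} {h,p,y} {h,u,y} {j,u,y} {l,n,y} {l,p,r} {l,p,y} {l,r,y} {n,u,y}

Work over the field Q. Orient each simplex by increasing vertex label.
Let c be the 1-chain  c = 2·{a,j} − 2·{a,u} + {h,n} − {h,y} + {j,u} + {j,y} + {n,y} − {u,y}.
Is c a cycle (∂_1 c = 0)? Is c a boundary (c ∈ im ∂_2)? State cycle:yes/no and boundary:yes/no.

n_0=9 n_1=33 n_2=21  [Q]
∂1: piv[ah,aj,al,an,ar,au,ay,hp] rk=8  ker:hj,hl,hn,hr,hu,hy,jl,jn,jp,jr,ju,jy,ln,lp,lr,ly,nr,nu,ny,pr,pu,py,ru,ry,uy
∂2: piv[ahj,ahl,ahu,ahy,ajl,aju,ajy,alr,aly,ary,auy,hln,hpy,lny,lpr,lpy,nuy] rk=17  ker:hjl,huy,juy,lry
∂1c = 0
c vs im∂2: reduces to 0 ⇒ boundary

cycle:yes boundary:yes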